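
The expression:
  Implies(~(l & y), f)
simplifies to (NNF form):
f | (l & y)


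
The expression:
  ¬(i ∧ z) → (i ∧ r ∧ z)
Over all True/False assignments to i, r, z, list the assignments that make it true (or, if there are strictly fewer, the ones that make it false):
is true only for:
  i=True, r=False, z=True;
  i=True, r=True, z=True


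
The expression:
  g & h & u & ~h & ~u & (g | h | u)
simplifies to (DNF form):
False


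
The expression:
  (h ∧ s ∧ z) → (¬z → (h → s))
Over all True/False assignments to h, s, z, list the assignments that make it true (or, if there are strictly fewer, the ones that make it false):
is always true.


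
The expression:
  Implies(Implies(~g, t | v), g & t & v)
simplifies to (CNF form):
(g | ~v) & (t | ~g) & (v | ~t)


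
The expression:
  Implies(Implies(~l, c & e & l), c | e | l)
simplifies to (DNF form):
True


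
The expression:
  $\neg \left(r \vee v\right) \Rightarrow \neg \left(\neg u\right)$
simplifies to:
$r \vee u \vee v$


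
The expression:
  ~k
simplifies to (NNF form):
~k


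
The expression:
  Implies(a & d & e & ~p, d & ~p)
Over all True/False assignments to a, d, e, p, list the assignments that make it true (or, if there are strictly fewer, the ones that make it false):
is always true.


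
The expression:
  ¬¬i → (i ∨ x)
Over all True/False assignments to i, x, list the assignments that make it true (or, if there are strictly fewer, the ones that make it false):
is always true.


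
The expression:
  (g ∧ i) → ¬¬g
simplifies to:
True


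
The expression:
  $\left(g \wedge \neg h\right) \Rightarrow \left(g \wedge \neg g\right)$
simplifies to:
$h \vee \neg g$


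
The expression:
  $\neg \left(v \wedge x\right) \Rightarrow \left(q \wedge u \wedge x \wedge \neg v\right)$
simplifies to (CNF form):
$x \wedge \left(q \vee v\right) \wedge \left(u \vee v\right)$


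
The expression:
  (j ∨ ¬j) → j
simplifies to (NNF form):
j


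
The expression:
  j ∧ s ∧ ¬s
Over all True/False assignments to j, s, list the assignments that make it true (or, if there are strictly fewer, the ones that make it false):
is never true.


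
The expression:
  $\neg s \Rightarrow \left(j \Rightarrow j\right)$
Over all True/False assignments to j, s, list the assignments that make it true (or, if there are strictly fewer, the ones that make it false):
is always true.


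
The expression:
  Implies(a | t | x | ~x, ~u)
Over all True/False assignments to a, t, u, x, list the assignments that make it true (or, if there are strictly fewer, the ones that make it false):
is true only for:
  a=False, t=False, u=False, x=False;
  a=False, t=False, u=False, x=True;
  a=False, t=True, u=False, x=False;
  a=False, t=True, u=False, x=True;
  a=True, t=False, u=False, x=False;
  a=True, t=False, u=False, x=True;
  a=True, t=True, u=False, x=False;
  a=True, t=True, u=False, x=True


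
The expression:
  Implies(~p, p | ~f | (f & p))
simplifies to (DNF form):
p | ~f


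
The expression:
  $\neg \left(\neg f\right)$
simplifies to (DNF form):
$f$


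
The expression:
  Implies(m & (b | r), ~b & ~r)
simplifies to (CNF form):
(~b | ~m) & (~m | ~r)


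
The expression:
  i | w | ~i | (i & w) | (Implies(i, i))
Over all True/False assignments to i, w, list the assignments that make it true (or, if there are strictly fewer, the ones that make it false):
is always true.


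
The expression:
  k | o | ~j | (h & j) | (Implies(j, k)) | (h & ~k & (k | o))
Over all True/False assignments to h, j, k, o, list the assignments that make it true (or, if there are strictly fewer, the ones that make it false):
is false only for:
  h=False, j=True, k=False, o=False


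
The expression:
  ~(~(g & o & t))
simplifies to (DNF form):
g & o & t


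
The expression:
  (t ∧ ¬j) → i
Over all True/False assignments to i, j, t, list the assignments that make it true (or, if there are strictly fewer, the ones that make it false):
is false only for:
  i=False, j=False, t=True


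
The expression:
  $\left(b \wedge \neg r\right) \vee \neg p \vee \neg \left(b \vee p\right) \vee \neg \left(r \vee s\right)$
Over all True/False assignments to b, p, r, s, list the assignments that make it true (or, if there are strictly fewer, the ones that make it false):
is false only for:
  b=False, p=True, r=False, s=True;
  b=False, p=True, r=True, s=False;
  b=False, p=True, r=True, s=True;
  b=True, p=True, r=True, s=False;
  b=True, p=True, r=True, s=True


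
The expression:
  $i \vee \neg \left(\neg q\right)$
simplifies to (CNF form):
$i \vee q$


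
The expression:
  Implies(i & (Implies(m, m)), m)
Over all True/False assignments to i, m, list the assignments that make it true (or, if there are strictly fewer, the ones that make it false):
is false only for:
  i=True, m=False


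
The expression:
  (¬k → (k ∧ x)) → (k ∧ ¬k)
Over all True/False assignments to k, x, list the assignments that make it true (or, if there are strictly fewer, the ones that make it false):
is true only for:
  k=False, x=False;
  k=False, x=True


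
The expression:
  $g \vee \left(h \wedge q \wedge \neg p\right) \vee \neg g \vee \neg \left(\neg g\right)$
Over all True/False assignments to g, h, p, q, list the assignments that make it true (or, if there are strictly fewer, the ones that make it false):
is always true.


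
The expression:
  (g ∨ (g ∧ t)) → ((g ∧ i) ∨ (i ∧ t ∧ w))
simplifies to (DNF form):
i ∨ ¬g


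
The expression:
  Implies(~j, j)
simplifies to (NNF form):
j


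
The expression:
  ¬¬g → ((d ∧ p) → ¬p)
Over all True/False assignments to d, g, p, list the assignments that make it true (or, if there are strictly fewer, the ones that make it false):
is false only for:
  d=True, g=True, p=True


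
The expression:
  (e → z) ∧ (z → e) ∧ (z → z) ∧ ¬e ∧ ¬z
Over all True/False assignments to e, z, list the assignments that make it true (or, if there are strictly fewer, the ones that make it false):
is true only for:
  e=False, z=False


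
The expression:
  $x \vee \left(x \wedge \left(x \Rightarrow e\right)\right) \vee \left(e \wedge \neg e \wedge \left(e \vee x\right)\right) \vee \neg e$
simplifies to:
$x \vee \neg e$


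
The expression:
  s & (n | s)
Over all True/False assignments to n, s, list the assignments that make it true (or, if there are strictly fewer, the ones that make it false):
is true only for:
  n=False, s=True;
  n=True, s=True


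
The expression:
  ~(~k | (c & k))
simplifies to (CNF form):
k & ~c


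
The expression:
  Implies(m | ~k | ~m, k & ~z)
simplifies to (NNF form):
k & ~z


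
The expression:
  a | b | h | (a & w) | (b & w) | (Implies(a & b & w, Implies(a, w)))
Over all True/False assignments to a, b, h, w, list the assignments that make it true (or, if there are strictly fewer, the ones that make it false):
is always true.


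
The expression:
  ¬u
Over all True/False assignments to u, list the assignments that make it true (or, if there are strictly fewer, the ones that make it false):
is true only for:
  u=False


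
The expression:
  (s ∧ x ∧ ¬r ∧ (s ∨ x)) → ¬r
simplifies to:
True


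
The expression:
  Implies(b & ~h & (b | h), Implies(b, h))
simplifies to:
h | ~b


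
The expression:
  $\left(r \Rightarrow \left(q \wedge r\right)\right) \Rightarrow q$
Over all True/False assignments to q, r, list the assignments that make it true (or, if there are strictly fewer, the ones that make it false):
is false only for:
  q=False, r=False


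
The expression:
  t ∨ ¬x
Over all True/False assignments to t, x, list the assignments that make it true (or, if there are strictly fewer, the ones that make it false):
is false only for:
  t=False, x=True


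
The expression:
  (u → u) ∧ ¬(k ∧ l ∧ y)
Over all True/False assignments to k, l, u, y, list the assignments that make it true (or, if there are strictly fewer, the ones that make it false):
is false only for:
  k=True, l=True, u=False, y=True;
  k=True, l=True, u=True, y=True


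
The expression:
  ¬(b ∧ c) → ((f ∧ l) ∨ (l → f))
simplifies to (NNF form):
f ∨ (b ∧ c) ∨ ¬l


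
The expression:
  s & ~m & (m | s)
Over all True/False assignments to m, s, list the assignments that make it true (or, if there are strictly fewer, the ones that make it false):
is true only for:
  m=False, s=True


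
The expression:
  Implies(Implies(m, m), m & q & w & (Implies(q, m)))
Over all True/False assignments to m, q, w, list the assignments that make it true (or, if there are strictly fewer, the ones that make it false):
is true only for:
  m=True, q=True, w=True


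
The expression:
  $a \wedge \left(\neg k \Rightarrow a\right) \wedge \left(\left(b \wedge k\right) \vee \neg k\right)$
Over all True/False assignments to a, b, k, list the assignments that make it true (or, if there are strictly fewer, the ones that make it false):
is true only for:
  a=True, b=False, k=False;
  a=True, b=True, k=False;
  a=True, b=True, k=True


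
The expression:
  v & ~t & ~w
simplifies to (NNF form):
v & ~t & ~w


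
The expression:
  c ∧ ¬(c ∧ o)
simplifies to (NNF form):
c ∧ ¬o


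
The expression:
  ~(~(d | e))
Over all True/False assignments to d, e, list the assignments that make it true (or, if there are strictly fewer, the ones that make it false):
is false only for:
  d=False, e=False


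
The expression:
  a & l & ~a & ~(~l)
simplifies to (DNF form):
False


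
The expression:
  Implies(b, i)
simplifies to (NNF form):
i | ~b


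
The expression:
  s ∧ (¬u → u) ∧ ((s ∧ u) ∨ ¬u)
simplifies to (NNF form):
s ∧ u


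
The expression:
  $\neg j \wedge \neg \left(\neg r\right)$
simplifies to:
$r \wedge \neg j$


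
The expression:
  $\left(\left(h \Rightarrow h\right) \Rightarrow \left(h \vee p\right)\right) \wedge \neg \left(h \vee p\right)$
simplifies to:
$\text{False}$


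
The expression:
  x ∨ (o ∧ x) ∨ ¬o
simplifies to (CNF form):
x ∨ ¬o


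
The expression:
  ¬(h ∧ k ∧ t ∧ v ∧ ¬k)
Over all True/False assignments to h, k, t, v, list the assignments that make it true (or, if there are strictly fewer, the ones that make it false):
is always true.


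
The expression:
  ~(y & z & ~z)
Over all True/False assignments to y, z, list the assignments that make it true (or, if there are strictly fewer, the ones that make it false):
is always true.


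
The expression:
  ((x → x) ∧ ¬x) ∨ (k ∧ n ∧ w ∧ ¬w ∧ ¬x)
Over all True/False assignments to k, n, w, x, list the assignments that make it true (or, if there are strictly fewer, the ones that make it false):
is true only for:
  k=False, n=False, w=False, x=False;
  k=False, n=False, w=True, x=False;
  k=False, n=True, w=False, x=False;
  k=False, n=True, w=True, x=False;
  k=True, n=False, w=False, x=False;
  k=True, n=False, w=True, x=False;
  k=True, n=True, w=False, x=False;
  k=True, n=True, w=True, x=False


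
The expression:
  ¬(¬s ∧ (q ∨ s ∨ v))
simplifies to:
s ∨ (¬q ∧ ¬v)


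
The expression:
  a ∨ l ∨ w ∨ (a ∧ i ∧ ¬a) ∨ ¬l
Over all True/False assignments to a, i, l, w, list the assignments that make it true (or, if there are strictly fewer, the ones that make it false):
is always true.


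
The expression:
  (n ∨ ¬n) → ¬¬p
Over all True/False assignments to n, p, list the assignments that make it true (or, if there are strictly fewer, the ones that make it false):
is true only for:
  n=False, p=True;
  n=True, p=True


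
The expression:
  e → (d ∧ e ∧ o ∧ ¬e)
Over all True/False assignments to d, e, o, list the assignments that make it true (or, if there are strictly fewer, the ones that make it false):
is true only for:
  d=False, e=False, o=False;
  d=False, e=False, o=True;
  d=True, e=False, o=False;
  d=True, e=False, o=True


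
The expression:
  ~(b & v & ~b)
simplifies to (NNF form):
True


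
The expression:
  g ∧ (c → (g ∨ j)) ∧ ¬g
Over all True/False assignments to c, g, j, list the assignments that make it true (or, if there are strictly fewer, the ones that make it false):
is never true.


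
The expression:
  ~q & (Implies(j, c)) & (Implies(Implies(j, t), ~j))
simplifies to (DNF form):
(~j & ~q) | (c & ~q & ~t)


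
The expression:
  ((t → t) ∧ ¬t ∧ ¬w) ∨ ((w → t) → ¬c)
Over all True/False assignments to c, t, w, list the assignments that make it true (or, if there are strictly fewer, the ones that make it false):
is false only for:
  c=True, t=True, w=False;
  c=True, t=True, w=True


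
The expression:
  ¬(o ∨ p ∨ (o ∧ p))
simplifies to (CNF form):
¬o ∧ ¬p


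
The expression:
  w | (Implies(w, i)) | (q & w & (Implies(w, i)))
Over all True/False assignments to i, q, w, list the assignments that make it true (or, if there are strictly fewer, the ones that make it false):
is always true.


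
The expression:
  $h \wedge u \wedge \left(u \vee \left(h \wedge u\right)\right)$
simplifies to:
$h \wedge u$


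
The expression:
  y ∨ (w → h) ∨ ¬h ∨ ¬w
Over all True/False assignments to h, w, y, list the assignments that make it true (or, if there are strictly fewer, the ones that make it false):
is always true.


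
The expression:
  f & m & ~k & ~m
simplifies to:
False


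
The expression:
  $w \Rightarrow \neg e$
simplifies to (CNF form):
$\neg e \vee \neg w$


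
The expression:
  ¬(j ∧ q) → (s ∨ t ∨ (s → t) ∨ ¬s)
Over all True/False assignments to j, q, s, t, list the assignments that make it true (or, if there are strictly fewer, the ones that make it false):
is always true.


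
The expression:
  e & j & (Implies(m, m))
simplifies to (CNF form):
e & j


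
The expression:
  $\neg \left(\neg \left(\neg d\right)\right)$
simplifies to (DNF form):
$\neg d$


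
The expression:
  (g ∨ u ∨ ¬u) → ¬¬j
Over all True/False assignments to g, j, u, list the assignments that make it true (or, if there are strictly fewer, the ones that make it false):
is true only for:
  g=False, j=True, u=False;
  g=False, j=True, u=True;
  g=True, j=True, u=False;
  g=True, j=True, u=True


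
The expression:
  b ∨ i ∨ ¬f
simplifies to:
b ∨ i ∨ ¬f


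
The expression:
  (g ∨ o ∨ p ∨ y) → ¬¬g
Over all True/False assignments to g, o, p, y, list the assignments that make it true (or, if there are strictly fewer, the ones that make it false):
is false only for:
  g=False, o=False, p=False, y=True;
  g=False, o=False, p=True, y=False;
  g=False, o=False, p=True, y=True;
  g=False, o=True, p=False, y=False;
  g=False, o=True, p=False, y=True;
  g=False, o=True, p=True, y=False;
  g=False, o=True, p=True, y=True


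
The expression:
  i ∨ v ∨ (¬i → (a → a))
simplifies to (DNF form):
True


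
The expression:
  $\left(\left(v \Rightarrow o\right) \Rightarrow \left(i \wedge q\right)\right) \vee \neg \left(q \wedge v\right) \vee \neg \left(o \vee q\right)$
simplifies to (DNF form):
$i \vee \neg o \vee \neg q \vee \neg v$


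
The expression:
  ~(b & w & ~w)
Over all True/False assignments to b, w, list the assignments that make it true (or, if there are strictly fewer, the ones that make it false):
is always true.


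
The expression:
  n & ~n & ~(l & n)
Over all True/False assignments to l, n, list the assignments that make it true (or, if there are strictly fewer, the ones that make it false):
is never true.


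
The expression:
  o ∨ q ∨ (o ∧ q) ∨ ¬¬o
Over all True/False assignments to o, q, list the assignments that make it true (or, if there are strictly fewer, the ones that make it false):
is false only for:
  o=False, q=False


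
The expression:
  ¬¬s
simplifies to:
s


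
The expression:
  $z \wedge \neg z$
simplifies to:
$\text{False}$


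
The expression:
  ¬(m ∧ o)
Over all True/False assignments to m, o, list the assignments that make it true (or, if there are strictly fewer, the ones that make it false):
is false only for:
  m=True, o=True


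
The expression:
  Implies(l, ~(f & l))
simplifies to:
~f | ~l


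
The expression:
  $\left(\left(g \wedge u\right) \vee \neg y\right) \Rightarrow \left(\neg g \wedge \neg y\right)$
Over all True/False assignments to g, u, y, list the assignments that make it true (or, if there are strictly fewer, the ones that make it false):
is false only for:
  g=True, u=False, y=False;
  g=True, u=True, y=False;
  g=True, u=True, y=True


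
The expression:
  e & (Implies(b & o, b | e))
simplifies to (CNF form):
e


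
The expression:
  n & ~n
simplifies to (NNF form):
False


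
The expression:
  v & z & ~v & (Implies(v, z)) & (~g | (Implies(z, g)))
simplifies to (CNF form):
False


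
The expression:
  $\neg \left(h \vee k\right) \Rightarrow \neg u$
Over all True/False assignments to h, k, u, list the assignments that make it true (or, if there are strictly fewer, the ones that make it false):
is false only for:
  h=False, k=False, u=True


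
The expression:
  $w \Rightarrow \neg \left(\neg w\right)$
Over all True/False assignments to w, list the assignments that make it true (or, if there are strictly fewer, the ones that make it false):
is always true.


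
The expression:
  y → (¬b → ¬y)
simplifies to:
b ∨ ¬y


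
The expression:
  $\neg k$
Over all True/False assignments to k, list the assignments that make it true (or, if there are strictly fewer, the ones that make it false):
is true only for:
  k=False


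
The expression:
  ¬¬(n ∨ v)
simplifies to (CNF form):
n ∨ v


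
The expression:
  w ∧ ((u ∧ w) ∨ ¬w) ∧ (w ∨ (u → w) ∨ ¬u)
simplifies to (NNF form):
u ∧ w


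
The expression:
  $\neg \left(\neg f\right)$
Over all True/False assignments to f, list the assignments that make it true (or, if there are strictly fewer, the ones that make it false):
is true only for:
  f=True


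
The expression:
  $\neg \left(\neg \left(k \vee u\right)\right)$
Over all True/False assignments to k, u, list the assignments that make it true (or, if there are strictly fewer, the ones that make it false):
is false only for:
  k=False, u=False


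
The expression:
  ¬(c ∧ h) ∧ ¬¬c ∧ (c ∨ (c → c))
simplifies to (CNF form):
c ∧ ¬h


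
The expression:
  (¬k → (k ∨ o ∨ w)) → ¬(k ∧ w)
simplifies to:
¬k ∨ ¬w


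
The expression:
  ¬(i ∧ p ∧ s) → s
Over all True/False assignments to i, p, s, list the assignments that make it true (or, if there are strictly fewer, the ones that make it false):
is true only for:
  i=False, p=False, s=True;
  i=False, p=True, s=True;
  i=True, p=False, s=True;
  i=True, p=True, s=True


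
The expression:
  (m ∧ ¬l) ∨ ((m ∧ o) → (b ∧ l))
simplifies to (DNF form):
b ∨ ¬l ∨ ¬m ∨ ¬o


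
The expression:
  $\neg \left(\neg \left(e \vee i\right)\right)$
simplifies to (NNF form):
$e \vee i$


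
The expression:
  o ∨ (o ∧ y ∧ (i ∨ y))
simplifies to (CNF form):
o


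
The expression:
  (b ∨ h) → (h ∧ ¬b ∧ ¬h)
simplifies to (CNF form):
¬b ∧ ¬h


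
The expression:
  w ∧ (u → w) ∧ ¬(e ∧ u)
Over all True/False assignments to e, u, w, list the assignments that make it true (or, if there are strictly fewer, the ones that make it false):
is true only for:
  e=False, u=False, w=True;
  e=False, u=True, w=True;
  e=True, u=False, w=True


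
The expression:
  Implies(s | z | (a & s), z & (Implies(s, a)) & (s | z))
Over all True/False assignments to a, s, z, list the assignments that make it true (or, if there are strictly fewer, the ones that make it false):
is false only for:
  a=False, s=True, z=False;
  a=False, s=True, z=True;
  a=True, s=True, z=False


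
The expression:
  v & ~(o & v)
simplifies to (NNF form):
v & ~o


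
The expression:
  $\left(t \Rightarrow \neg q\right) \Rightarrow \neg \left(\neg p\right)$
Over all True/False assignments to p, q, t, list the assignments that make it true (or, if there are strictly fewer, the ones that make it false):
is false only for:
  p=False, q=False, t=False;
  p=False, q=False, t=True;
  p=False, q=True, t=False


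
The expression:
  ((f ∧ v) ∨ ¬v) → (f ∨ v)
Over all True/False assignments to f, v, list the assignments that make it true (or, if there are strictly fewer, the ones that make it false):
is false only for:
  f=False, v=False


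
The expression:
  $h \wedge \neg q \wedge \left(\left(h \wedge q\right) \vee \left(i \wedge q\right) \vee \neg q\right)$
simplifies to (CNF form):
$h \wedge \neg q$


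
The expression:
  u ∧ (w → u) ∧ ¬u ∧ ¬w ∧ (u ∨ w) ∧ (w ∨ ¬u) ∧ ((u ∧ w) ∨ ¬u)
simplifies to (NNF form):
False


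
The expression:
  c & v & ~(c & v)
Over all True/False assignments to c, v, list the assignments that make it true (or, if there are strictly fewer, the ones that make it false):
is never true.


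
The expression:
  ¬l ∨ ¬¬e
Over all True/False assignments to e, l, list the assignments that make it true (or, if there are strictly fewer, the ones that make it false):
is false only for:
  e=False, l=True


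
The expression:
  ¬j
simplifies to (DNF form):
¬j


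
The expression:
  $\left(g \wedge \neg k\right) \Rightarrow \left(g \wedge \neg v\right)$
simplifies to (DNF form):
$k \vee \neg g \vee \neg v$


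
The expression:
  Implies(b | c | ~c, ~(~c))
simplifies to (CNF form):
c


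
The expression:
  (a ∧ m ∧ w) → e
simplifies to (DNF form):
e ∨ ¬a ∨ ¬m ∨ ¬w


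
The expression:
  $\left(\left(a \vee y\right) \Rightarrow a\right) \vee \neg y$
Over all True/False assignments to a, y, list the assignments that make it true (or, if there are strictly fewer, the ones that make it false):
is false only for:
  a=False, y=True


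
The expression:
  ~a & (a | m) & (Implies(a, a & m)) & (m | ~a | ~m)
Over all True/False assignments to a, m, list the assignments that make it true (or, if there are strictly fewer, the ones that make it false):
is true only for:
  a=False, m=True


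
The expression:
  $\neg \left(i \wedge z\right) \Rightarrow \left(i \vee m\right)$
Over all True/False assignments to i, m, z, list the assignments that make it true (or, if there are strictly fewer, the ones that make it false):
is false only for:
  i=False, m=False, z=False;
  i=False, m=False, z=True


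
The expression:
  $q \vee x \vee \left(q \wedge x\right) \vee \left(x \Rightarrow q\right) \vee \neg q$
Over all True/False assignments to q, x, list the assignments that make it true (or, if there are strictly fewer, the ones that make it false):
is always true.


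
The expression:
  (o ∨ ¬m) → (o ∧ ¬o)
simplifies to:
m ∧ ¬o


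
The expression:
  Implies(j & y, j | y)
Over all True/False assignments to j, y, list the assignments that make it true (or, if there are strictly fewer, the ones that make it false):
is always true.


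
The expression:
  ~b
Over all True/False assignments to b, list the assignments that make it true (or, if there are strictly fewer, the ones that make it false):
is true only for:
  b=False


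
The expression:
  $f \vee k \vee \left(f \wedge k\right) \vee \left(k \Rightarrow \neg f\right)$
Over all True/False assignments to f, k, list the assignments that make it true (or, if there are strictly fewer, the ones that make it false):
is always true.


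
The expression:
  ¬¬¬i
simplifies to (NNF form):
¬i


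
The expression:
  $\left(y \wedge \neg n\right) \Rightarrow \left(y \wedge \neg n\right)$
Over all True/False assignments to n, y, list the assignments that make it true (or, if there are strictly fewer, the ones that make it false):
is always true.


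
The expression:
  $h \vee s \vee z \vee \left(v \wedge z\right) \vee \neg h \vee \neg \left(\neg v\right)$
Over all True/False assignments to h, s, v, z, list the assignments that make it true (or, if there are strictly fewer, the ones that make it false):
is always true.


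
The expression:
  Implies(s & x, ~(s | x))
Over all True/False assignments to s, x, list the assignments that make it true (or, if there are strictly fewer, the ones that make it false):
is false only for:
  s=True, x=True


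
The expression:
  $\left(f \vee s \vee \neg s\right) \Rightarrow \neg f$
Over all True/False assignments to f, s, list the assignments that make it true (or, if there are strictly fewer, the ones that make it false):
is true only for:
  f=False, s=False;
  f=False, s=True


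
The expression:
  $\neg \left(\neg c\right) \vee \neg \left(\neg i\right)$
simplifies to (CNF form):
$c \vee i$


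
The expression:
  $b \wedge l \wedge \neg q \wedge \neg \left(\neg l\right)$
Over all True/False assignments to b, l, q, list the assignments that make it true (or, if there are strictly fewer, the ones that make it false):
is true only for:
  b=True, l=True, q=False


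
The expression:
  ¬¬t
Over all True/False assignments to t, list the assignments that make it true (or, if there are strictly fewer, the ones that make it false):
is true only for:
  t=True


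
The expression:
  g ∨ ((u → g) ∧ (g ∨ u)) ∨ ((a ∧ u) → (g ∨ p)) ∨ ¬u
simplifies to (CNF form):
g ∨ p ∨ ¬a ∨ ¬u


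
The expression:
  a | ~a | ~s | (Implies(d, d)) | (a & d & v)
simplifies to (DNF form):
True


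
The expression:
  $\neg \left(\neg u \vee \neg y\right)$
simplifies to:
$u \wedge y$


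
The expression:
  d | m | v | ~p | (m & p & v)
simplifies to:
d | m | v | ~p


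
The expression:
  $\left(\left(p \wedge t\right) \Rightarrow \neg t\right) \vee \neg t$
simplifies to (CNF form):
$\neg p \vee \neg t$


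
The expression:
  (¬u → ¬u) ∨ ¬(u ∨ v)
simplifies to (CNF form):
True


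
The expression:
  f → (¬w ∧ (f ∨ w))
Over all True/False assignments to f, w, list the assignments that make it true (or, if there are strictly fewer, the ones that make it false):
is false only for:
  f=True, w=True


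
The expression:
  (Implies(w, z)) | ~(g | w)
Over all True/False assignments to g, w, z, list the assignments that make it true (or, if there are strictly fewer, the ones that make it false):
is false only for:
  g=False, w=True, z=False;
  g=True, w=True, z=False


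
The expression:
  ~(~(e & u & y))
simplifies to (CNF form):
e & u & y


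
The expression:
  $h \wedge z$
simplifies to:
$h \wedge z$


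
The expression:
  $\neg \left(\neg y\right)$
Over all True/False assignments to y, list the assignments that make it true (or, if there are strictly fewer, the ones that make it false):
is true only for:
  y=True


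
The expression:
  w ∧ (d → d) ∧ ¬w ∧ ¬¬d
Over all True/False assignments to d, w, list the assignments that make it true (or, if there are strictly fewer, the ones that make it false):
is never true.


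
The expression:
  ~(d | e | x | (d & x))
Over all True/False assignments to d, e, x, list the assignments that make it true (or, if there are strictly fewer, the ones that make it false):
is true only for:
  d=False, e=False, x=False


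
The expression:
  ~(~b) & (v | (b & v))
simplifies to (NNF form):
b & v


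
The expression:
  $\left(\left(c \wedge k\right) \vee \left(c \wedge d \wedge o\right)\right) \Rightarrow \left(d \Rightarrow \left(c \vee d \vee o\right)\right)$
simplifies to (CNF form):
$\text{True}$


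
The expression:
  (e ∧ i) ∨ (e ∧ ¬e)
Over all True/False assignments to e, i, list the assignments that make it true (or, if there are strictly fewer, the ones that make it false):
is true only for:
  e=True, i=True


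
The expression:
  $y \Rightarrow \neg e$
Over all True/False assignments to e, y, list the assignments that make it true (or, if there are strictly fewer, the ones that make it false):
is false only for:
  e=True, y=True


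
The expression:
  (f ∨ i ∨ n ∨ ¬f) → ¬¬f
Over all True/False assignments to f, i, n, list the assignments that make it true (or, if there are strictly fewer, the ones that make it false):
is true only for:
  f=True, i=False, n=False;
  f=True, i=False, n=True;
  f=True, i=True, n=False;
  f=True, i=True, n=True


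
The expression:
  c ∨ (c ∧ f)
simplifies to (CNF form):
c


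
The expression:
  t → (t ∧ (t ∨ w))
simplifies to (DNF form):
True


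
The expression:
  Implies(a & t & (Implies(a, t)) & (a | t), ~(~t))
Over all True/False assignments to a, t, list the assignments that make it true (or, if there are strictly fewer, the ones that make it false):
is always true.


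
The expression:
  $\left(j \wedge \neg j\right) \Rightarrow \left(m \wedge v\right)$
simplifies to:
$\text{True}$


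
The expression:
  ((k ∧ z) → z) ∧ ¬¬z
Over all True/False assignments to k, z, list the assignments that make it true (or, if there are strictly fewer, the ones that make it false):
is true only for:
  k=False, z=True;
  k=True, z=True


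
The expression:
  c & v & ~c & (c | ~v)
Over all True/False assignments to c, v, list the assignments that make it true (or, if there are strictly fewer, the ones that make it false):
is never true.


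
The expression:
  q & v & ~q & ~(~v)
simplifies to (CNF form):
False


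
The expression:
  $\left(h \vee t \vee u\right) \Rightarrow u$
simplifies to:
$u \vee \left(\neg h \wedge \neg t\right)$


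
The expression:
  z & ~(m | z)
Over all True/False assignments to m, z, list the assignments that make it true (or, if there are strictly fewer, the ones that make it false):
is never true.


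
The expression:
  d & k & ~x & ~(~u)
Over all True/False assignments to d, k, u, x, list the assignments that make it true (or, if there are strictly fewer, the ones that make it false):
is true only for:
  d=True, k=True, u=True, x=False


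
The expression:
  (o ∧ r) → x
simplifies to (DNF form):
x ∨ ¬o ∨ ¬r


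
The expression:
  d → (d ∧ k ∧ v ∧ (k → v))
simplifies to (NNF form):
(k ∧ v) ∨ ¬d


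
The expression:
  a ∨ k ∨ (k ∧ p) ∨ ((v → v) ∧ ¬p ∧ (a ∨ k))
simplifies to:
a ∨ k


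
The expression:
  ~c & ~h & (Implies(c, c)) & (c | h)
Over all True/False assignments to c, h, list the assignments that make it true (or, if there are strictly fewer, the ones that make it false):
is never true.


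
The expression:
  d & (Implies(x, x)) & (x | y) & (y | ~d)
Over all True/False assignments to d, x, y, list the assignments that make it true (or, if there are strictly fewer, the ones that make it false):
is true only for:
  d=True, x=False, y=True;
  d=True, x=True, y=True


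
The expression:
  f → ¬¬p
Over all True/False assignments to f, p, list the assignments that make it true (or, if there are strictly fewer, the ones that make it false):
is false only for:
  f=True, p=False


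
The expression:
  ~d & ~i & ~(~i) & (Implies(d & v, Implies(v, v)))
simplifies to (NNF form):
False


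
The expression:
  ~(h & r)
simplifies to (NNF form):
~h | ~r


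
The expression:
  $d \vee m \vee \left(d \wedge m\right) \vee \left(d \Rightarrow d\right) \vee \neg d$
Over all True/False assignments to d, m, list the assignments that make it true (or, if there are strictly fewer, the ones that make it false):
is always true.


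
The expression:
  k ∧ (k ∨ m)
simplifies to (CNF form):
k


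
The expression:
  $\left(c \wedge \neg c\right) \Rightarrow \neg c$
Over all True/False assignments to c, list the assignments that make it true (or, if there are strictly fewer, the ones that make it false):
is always true.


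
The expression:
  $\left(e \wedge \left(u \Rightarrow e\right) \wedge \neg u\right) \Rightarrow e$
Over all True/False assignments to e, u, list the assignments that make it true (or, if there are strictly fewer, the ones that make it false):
is always true.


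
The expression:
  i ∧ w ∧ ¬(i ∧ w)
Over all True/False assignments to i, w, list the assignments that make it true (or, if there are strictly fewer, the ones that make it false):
is never true.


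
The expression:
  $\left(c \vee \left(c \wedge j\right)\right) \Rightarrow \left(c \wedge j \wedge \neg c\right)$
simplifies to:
$\neg c$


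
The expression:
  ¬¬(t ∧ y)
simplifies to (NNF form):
t ∧ y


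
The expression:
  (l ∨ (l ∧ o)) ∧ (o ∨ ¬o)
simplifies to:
l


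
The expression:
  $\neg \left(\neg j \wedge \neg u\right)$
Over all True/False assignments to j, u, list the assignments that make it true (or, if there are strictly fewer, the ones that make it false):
is false only for:
  j=False, u=False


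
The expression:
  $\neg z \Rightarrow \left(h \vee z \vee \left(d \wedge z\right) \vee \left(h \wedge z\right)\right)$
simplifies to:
$h \vee z$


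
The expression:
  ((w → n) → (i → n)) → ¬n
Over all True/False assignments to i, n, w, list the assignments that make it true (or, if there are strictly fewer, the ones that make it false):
is true only for:
  i=False, n=False, w=False;
  i=False, n=False, w=True;
  i=True, n=False, w=False;
  i=True, n=False, w=True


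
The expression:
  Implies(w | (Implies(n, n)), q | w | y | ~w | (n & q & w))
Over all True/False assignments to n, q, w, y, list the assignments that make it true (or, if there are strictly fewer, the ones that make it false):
is always true.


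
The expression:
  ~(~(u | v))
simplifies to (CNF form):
u | v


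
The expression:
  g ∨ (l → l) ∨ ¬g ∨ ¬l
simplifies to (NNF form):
True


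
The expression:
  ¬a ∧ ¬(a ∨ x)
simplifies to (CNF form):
¬a ∧ ¬x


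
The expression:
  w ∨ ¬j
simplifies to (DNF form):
w ∨ ¬j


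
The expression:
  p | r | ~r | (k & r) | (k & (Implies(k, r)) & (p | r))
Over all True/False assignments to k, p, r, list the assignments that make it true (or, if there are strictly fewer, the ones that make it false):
is always true.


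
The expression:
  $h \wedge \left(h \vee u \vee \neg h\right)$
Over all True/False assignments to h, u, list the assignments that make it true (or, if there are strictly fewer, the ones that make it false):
is true only for:
  h=True, u=False;
  h=True, u=True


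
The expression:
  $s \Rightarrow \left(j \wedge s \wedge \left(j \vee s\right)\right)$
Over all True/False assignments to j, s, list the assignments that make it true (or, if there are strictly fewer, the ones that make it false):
is false only for:
  j=False, s=True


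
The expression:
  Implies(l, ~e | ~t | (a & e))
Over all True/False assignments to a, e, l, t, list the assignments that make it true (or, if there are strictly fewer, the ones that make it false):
is false only for:
  a=False, e=True, l=True, t=True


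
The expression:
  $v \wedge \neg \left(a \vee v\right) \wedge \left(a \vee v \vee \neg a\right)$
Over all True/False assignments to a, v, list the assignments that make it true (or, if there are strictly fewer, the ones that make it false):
is never true.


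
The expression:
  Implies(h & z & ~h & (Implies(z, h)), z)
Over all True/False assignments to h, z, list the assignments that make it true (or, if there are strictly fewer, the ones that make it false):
is always true.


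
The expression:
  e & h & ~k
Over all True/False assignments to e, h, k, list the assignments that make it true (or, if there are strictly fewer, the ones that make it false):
is true only for:
  e=True, h=True, k=False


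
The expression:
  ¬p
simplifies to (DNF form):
¬p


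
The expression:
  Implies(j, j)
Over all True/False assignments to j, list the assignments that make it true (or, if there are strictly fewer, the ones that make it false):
is always true.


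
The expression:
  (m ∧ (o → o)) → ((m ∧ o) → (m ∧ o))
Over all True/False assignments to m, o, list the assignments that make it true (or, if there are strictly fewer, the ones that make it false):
is always true.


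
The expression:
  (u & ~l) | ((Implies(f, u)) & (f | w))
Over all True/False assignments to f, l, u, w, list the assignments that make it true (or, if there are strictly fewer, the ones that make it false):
is false only for:
  f=False, l=False, u=False, w=False;
  f=False, l=True, u=False, w=False;
  f=False, l=True, u=True, w=False;
  f=True, l=False, u=False, w=False;
  f=True, l=False, u=False, w=True;
  f=True, l=True, u=False, w=False;
  f=True, l=True, u=False, w=True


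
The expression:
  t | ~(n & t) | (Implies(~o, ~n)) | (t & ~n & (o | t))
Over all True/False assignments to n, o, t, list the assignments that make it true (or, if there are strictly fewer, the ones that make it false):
is always true.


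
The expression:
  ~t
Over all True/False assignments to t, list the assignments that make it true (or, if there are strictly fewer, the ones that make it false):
is true only for:
  t=False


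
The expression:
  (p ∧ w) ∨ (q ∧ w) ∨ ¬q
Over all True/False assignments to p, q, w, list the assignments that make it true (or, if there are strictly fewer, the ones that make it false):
is false only for:
  p=False, q=True, w=False;
  p=True, q=True, w=False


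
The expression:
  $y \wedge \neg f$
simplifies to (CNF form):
$y \wedge \neg f$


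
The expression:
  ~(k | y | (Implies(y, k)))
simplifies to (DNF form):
False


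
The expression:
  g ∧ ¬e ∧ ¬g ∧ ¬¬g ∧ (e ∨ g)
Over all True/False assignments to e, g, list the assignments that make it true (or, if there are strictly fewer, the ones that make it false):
is never true.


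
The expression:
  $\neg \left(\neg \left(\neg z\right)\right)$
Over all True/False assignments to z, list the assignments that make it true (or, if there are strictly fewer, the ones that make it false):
is true only for:
  z=False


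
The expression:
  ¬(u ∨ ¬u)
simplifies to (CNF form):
False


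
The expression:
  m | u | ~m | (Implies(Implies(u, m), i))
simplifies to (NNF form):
True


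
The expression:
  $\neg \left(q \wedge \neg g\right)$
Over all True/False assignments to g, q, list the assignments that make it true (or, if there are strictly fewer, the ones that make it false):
is false only for:
  g=False, q=True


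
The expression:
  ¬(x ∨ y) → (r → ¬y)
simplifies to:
True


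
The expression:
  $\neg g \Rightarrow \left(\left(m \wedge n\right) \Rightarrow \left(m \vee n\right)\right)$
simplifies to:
$\text{True}$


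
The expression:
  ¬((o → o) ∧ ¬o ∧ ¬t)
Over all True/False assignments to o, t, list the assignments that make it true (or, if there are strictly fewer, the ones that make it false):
is false only for:
  o=False, t=False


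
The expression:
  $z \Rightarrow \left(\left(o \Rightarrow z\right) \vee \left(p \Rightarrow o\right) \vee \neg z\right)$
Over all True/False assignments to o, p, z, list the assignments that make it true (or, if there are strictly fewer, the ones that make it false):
is always true.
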